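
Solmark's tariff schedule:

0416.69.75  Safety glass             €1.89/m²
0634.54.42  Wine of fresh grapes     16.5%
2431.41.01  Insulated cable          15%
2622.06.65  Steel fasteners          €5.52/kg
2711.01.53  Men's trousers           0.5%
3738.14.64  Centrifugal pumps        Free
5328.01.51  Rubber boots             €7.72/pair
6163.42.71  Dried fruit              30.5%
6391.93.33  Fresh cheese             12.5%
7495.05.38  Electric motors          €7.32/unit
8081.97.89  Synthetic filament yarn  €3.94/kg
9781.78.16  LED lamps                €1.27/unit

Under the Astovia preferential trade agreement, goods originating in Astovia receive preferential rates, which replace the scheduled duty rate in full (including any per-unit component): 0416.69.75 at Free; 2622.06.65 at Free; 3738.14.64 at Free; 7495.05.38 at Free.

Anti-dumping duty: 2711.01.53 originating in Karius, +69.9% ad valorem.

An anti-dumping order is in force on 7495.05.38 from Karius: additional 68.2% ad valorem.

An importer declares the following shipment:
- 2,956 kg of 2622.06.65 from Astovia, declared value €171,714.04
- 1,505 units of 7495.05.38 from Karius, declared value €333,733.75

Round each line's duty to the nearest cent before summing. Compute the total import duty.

€238,623.02

Line 1 (2622.06.65, Astovia, 2,956 kg, €171,714.04):
Base rate for 2622.06.65 is €5.52/kg.
Origin Astovia qualifies under the Solmark–Astovia agreement and 2622.06.65 is covered: preferential rate Free applies instead.
Duty = €171,714.04 × 0% = €0.00.
Line 2 (7495.05.38, Karius, 1,505 units, €333,733.75):
Base rate for 7495.05.38 is €7.32/unit.
7495.05.38 has an FTA preferential rate, but origin Karius is not Astovia; base rate stands.
Additional duty on 7495.05.38 from Karius: +68.2% ad valorem. Applied ad valorem rate = 68.2%.
Duty = €333,733.75 × 68.2% + 1,505 × €7.32 = €238,623.02.
Total = €0.00 + €238,623.02 = €238,623.02.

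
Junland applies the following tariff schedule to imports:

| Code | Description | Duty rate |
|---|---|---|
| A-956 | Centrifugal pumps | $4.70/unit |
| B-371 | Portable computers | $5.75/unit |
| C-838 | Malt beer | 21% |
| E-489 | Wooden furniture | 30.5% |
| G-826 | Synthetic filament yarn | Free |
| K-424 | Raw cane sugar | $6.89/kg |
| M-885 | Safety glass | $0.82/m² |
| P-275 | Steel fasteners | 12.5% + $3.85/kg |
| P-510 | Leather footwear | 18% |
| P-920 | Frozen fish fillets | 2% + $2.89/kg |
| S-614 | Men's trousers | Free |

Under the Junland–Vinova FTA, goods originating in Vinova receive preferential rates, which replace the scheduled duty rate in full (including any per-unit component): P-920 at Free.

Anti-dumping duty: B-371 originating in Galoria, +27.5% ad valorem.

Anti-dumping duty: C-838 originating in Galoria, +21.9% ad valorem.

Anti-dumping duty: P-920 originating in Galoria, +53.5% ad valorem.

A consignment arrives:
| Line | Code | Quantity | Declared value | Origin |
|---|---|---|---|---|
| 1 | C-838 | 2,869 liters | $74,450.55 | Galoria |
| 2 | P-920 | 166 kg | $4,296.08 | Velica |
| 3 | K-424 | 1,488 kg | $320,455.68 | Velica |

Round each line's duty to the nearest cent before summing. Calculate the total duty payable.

$42,757.27

Line 1 (C-838, Galoria, 2,869 liters, $74,450.55):
Base rate for C-838 is 21%.
Additional duty on C-838 from Galoria: +21.9%. Applied ad valorem rate: 21% + 21.9% = 42.9%.
Duty = $74,450.55 × 42.9% = $31,939.29.
Line 2 (P-920, Velica, 166 kg, $4,296.08):
Base rate for P-920 is 2% + $2.89/kg.
P-920 has an FTA preferential rate, but origin Velica is not Vinova; base rate stands.
The additional-duty order on P-920 targets Galoria, not Velica; it does not apply.
Duty = $4,296.08 × 2% + 166 × $2.89 = $565.66.
Line 3 (K-424, Velica, 1,488 kg, $320,455.68):
Base rate for K-424 is $6.89/kg.
Duty = 1,488 × $6.89 = $10,252.32.
Total = $31,939.29 + $565.66 + $10,252.32 = $42,757.27.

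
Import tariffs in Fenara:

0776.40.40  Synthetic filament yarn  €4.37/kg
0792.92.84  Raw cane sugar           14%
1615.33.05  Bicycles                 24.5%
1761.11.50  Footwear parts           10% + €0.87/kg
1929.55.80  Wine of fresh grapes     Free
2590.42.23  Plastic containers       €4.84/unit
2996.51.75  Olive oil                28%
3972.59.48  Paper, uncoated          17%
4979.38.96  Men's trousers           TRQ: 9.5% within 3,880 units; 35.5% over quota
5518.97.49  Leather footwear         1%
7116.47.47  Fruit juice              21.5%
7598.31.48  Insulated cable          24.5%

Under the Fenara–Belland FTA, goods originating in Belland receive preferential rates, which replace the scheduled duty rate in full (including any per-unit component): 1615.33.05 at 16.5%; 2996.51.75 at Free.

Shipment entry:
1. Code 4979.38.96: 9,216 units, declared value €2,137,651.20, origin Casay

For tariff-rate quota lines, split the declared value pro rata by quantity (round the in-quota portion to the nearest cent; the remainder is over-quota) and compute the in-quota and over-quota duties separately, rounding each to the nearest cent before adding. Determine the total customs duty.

Line 1 (4979.38.96, Casay, 9,216 units, €2,137,651.20):
Code 4979.38.96 is under a tariff-rate quota (threshold 3,880 units). In-quota: 3,880 units at 9.5%; over-quota: 5,336 units at 35.5%.
Pro-rata value split: in-quota = €2,137,651.20 × 3,880/9,216 = €899,966.00; over-quota = €2,137,651.20 − €899,966.00 = €1,237,685.20.
In-quota duty = €899,966.00 × 9.5% = €85,496.77. Over-quota duty = €1,237,685.20 × 35.5% = €439,378.25.
Line duty = €85,496.77 + €439,378.25 = €524,875.02.

€524,875.02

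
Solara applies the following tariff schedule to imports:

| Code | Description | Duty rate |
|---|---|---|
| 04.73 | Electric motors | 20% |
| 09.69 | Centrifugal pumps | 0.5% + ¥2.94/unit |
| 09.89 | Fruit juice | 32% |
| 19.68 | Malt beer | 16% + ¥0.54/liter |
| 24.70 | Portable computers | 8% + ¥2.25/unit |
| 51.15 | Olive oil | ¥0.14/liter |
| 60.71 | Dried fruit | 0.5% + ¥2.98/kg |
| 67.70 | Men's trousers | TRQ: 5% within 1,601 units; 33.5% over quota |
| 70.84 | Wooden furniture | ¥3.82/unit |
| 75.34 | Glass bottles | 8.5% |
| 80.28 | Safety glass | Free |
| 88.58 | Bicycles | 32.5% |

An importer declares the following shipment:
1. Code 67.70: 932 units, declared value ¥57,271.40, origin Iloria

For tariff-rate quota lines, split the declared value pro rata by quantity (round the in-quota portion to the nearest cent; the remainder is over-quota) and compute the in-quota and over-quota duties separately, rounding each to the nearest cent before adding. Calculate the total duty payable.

Line 1 (67.70, Iloria, 932 units, ¥57,271.40):
Code 67.70 is under a tariff-rate quota (threshold 1,601 units). Quantity 932 units is within the quota, so the in-quota rate 5% applies to the full value.
Duty = ¥57,271.40 × 5% = ¥2,863.57.

¥2,863.57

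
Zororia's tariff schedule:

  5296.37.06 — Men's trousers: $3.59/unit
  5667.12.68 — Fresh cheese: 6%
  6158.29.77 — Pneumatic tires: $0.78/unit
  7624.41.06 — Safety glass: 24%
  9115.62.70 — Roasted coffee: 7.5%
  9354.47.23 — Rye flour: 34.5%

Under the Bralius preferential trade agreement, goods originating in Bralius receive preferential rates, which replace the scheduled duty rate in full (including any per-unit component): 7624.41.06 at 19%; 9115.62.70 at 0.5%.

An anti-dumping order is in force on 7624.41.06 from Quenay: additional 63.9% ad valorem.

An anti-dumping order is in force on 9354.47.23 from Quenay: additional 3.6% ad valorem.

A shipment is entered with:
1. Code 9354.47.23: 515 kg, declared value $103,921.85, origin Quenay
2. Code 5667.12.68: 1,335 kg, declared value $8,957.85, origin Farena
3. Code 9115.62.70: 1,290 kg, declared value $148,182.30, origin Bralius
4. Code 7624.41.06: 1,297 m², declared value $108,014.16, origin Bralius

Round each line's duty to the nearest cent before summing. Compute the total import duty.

$61,395.29

Line 1 (9354.47.23, Quenay, 515 kg, $103,921.85):
Base rate for 9354.47.23 is 34.5%.
Additional duty on 9354.47.23 from Quenay: +3.6%. Applied ad valorem rate: 34.5% + 3.6% = 38.1%.
Duty = $103,921.85 × 38.1% = $39,594.22.
Line 2 (5667.12.68, Farena, 1,335 kg, $8,957.85):
Base rate for 5667.12.68 is 6%.
Duty = $8,957.85 × 6% = $537.47.
Line 3 (9115.62.70, Bralius, 1,290 kg, $148,182.30):
Base rate for 9115.62.70 is 7.5%.
Origin Bralius qualifies under the Zororia–Bralius agreement and 9115.62.70 is covered: preferential rate 0.5% applies instead.
Duty = $148,182.30 × 0.5% = $740.91.
Line 4 (7624.41.06, Bralius, 1,297 m², $108,014.16):
Base rate for 7624.41.06 is 24%.
Origin Bralius qualifies under the Zororia–Bralius agreement and 7624.41.06 is covered: preferential rate 19% applies instead.
The additional-duty order on 7624.41.06 targets Quenay, not Bralius; it does not apply.
Duty = $108,014.16 × 19% = $20,522.69.
Total = $39,594.22 + $537.47 + $740.91 + $20,522.69 = $61,395.29.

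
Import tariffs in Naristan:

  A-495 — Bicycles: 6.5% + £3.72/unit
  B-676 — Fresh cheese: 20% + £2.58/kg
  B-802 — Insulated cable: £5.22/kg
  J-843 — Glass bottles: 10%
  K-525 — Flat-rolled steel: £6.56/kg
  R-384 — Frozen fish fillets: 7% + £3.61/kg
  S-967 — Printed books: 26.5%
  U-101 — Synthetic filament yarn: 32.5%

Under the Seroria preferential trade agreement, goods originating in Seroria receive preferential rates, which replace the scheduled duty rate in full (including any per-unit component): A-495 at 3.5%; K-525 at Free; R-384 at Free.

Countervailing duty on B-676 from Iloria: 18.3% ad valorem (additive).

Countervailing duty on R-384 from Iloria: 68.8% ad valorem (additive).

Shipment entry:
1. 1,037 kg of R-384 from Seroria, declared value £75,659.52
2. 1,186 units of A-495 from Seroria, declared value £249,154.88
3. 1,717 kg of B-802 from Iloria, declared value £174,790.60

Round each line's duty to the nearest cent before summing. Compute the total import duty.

£17,683.16

Line 1 (R-384, Seroria, 1,037 kg, £75,659.52):
Base rate for R-384 is 7% + £3.61/kg.
Origin Seroria qualifies under the Naristan–Seroria agreement and R-384 is covered: preferential rate Free applies instead.
The additional-duty order on R-384 targets Iloria, not Seroria; it does not apply.
Duty = £75,659.52 × 0% = £0.00.
Line 2 (A-495, Seroria, 1,186 units, £249,154.88):
Base rate for A-495 is 6.5% + £3.72/unit.
Origin Seroria qualifies under the Naristan–Seroria agreement and A-495 is covered: preferential rate 3.5% applies instead.
Duty = £249,154.88 × 3.5% = £8,720.42.
Line 3 (B-802, Iloria, 1,717 kg, £174,790.60):
Base rate for B-802 is £5.22/kg.
Duty = 1,717 × £5.22 = £8,962.74.
Total = £0.00 + £8,720.42 + £8,962.74 = £17,683.16.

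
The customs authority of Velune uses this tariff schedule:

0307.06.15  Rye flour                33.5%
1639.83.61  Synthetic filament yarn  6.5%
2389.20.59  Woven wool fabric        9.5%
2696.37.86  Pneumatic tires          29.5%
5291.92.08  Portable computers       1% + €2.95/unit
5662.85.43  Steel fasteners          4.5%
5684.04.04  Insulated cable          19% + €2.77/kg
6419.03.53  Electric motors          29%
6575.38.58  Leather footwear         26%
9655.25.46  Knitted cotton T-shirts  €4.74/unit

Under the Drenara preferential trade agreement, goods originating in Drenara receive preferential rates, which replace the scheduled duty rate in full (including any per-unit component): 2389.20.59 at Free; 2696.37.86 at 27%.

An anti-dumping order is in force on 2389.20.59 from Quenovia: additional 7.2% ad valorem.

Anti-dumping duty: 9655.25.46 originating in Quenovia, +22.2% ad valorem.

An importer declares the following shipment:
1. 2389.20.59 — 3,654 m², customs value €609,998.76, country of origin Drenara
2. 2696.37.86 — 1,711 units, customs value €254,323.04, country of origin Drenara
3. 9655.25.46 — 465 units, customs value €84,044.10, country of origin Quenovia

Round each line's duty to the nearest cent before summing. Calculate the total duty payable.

Line 1 (2389.20.59, Drenara, 3,654 m², €609,998.76):
Base rate for 2389.20.59 is 9.5%.
Origin Drenara qualifies under the Velune–Drenara agreement and 2389.20.59 is covered: preferential rate Free applies instead.
The additional-duty order on 2389.20.59 targets Quenovia, not Drenara; it does not apply.
Duty = €609,998.76 × 0% = €0.00.
Line 2 (2696.37.86, Drenara, 1,711 units, €254,323.04):
Base rate for 2696.37.86 is 29.5%.
Origin Drenara qualifies under the Velune–Drenara agreement and 2696.37.86 is covered: preferential rate 27% applies instead.
Duty = €254,323.04 × 27% = €68,667.22.
Line 3 (9655.25.46, Quenovia, 465 units, €84,044.10):
Base rate for 9655.25.46 is €4.74/unit.
Additional duty on 9655.25.46 from Quenovia: +22.2% ad valorem. Applied ad valorem rate = 22.2%.
Duty = €84,044.10 × 22.2% + 465 × €4.74 = €20,861.89.
Total = €0.00 + €68,667.22 + €20,861.89 = €89,529.11.

€89,529.11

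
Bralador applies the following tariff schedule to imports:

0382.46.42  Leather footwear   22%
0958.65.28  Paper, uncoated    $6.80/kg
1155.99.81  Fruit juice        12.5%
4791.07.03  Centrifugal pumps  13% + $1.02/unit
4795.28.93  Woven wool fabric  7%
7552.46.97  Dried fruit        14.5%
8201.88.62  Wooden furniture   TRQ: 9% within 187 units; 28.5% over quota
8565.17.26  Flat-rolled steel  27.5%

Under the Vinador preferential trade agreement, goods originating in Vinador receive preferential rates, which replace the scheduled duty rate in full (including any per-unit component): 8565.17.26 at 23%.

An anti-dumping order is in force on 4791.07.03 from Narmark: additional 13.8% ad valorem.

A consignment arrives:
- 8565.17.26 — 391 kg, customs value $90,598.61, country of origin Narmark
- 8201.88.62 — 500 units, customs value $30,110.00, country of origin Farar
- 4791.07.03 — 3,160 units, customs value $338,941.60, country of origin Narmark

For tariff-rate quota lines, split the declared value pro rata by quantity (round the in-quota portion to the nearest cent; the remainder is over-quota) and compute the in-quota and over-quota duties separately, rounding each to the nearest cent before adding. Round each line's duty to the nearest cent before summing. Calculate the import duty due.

Line 1 (8565.17.26, Narmark, 391 kg, $90,598.61):
Base rate for 8565.17.26 is 27.5%.
8565.17.26 has an FTA preferential rate, but origin Narmark is not Vinador; base rate stands.
Duty = $90,598.61 × 27.5% = $24,914.62.
Line 2 (8201.88.62, Farar, 500 units, $30,110.00):
Code 8201.88.62 is under a tariff-rate quota (threshold 187 units). In-quota: 187 units at 9%; over-quota: 313 units at 28.5%.
Pro-rata value split: in-quota = $30,110.00 × 187/500 = $11,261.14; over-quota = $30,110.00 − $11,261.14 = $18,848.86.
In-quota duty = $11,261.14 × 9% = $1,013.50. Over-quota duty = $18,848.86 × 28.5% = $5,371.93.
Line duty = $1,013.50 + $5,371.93 = $6,385.43.
Line 3 (4791.07.03, Narmark, 3,160 units, $338,941.60):
Base rate for 4791.07.03 is 13% + $1.02/unit.
Additional duty on 4791.07.03 from Narmark: +13.8%. Applied ad valorem rate: 13% + 13.8% = 26.8%.
Duty = $338,941.60 × 26.8% + 3,160 × $1.02 = $94,059.55.
Total = $24,914.62 + $6,385.43 + $94,059.55 = $125,359.60.

$125,359.60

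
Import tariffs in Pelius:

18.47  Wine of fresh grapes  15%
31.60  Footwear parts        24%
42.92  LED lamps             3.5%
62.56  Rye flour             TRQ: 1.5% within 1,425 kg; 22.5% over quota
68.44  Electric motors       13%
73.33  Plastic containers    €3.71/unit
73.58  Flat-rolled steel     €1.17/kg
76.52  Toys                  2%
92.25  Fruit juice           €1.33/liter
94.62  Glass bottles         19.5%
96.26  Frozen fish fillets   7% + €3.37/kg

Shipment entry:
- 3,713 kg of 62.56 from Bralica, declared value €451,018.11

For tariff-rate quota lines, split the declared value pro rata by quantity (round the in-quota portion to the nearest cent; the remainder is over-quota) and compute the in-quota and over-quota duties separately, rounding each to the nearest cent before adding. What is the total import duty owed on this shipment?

Line 1 (62.56, Bralica, 3,713 kg, €451,018.11):
Code 62.56 is under a tariff-rate quota (threshold 1,425 kg). In-quota: 1,425 kg at 1.5%; over-quota: 2,288 kg at 22.5%.
Pro-rata value split: in-quota = €451,018.11 × 1,425/3,713 = €173,094.75; over-quota = €451,018.11 − €173,094.75 = €277,923.36.
In-quota duty = €173,094.75 × 1.5% = €2,596.42. Over-quota duty = €277,923.36 × 22.5% = €62,532.76.
Line duty = €2,596.42 + €62,532.76 = €65,129.18.

€65,129.18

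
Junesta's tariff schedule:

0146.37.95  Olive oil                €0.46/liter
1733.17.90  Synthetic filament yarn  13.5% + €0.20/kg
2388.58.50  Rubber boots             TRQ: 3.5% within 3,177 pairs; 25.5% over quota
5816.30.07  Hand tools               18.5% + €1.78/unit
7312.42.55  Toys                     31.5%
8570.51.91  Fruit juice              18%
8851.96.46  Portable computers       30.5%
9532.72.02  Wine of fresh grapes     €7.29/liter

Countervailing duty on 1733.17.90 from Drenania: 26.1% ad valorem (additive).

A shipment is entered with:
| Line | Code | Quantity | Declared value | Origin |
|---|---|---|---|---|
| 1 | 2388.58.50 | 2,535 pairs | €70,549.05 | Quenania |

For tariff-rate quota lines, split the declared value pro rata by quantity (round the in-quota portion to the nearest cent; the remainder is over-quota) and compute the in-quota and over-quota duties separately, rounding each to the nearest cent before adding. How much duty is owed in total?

€2,469.22

Line 1 (2388.58.50, Quenania, 2,535 pairs, €70,549.05):
Code 2388.58.50 is under a tariff-rate quota (threshold 3,177 pairs). Quantity 2,535 pairs is within the quota, so the in-quota rate 3.5% applies to the full value.
Duty = €70,549.05 × 3.5% = €2,469.22.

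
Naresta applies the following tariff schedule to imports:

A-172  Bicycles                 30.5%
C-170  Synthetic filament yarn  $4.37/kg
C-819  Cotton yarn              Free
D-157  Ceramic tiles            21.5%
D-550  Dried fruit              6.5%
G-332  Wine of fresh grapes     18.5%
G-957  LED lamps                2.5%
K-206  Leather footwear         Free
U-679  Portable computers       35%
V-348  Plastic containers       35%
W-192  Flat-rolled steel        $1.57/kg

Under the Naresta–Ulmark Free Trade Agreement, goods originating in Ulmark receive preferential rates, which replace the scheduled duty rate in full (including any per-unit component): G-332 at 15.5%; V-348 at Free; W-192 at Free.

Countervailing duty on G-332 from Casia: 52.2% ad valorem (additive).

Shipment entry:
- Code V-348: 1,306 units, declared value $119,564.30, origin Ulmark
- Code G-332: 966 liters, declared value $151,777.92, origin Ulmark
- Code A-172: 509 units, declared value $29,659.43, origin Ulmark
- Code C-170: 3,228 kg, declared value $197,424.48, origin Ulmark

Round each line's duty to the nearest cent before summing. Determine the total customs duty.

$46,678.07

Line 1 (V-348, Ulmark, 1,306 units, $119,564.30):
Base rate for V-348 is 35%.
Origin Ulmark qualifies under the Naresta–Ulmark agreement and V-348 is covered: preferential rate Free applies instead.
Duty = $119,564.30 × 0% = $0.00.
Line 2 (G-332, Ulmark, 966 liters, $151,777.92):
Base rate for G-332 is 18.5%.
Origin Ulmark qualifies under the Naresta–Ulmark agreement and G-332 is covered: preferential rate 15.5% applies instead.
The additional-duty order on G-332 targets Casia, not Ulmark; it does not apply.
Duty = $151,777.92 × 15.5% = $23,525.58.
Line 3 (A-172, Ulmark, 509 units, $29,659.43):
Base rate for A-172 is 30.5%.
Origin Ulmark is the FTA partner but A-172 is not on the preference list; base rate stands.
Duty = $29,659.43 × 30.5% = $9,046.13.
Line 4 (C-170, Ulmark, 3,228 kg, $197,424.48):
Base rate for C-170 is $4.37/kg.
Origin Ulmark is the FTA partner but C-170 is not on the preference list; base rate stands.
Duty = 3,228 × $4.37 = $14,106.36.
Total = $0.00 + $23,525.58 + $9,046.13 + $14,106.36 = $46,678.07.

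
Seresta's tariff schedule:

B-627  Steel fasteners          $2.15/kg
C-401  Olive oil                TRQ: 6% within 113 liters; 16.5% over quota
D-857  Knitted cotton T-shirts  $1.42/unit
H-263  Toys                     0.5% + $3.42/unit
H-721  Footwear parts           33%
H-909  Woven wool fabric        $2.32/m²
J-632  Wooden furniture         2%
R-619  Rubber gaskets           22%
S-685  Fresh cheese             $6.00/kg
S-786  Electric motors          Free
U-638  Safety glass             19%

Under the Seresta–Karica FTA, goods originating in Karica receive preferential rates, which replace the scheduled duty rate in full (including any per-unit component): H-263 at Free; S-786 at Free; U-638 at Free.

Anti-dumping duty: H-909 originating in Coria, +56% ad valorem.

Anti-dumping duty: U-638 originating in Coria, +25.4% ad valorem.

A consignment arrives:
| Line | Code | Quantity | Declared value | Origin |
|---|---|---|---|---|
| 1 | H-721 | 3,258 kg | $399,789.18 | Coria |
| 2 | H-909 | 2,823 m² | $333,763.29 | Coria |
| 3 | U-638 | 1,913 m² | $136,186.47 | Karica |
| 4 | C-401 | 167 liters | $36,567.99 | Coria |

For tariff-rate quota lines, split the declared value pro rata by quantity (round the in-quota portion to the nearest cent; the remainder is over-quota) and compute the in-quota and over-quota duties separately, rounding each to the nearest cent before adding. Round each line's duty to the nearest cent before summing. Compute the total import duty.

Line 1 (H-721, Coria, 3,258 kg, $399,789.18):
Base rate for H-721 is 33%.
Duty = $399,789.18 × 33% = $131,930.43.
Line 2 (H-909, Coria, 2,823 m², $333,763.29):
Base rate for H-909 is $2.32/m².
Additional duty on H-909 from Coria: +56% ad valorem. Applied ad valorem rate = 56%.
Duty = $333,763.29 × 56% + 2,823 × $2.32 = $193,456.80.
Line 3 (U-638, Karica, 1,913 m², $136,186.47):
Base rate for U-638 is 19%.
Origin Karica qualifies under the Seresta–Karica agreement and U-638 is covered: preferential rate Free applies instead.
The additional-duty order on U-638 targets Coria, not Karica; it does not apply.
Duty = $136,186.47 × 0% = $0.00.
Line 4 (C-401, Coria, 167 liters, $36,567.99):
Code C-401 is under a tariff-rate quota (threshold 113 liters). In-quota: 113 liters at 6%; over-quota: 54 liters at 16.5%.
Pro-rata value split: in-quota = $36,567.99 × 113/167 = $24,743.61; over-quota = $36,567.99 − $24,743.61 = $11,824.38.
In-quota duty = $24,743.61 × 6% = $1,484.62. Over-quota duty = $11,824.38 × 16.5% = $1,951.02.
Line duty = $1,484.62 + $1,951.02 = $3,435.64.
Total = $131,930.43 + $193,456.80 + $0.00 + $3,435.64 = $328,822.87.

$328,822.87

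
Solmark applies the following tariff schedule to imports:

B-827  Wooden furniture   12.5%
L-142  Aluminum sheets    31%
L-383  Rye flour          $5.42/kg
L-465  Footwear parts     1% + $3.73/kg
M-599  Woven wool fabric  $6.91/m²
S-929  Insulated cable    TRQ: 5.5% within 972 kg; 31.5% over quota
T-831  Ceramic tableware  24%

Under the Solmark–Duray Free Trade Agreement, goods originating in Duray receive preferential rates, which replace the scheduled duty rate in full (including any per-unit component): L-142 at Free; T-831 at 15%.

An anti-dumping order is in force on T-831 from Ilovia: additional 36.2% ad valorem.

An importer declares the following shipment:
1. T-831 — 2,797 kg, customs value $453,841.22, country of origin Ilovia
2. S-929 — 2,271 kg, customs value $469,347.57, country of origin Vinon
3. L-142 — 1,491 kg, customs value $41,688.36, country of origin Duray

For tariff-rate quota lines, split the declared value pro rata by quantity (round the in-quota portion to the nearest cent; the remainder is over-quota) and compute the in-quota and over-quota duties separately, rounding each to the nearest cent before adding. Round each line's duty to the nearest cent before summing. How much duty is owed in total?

$368,827.25

Line 1 (T-831, Ilovia, 2,797 kg, $453,841.22):
Base rate for T-831 is 24%.
T-831 has an FTA preferential rate, but origin Ilovia is not Duray; base rate stands.
Additional duty on T-831 from Ilovia: +36.2%. Applied ad valorem rate: 24% + 36.2% = 60.2%.
Duty = $453,841.22 × 60.2% = $273,212.41.
Line 2 (S-929, Vinon, 2,271 kg, $469,347.57):
Code S-929 is under a tariff-rate quota (threshold 972 kg). In-quota: 972 kg at 5.5%; over-quota: 1,299 kg at 31.5%.
Pro-rata value split: in-quota = $469,347.57 × 972/2,271 = $200,883.24; over-quota = $469,347.57 − $200,883.24 = $268,464.33.
In-quota duty = $200,883.24 × 5.5% = $11,048.58. Over-quota duty = $268,464.33 × 31.5% = $84,566.26.
Line duty = $11,048.58 + $84,566.26 = $95,614.84.
Line 3 (L-142, Duray, 1,491 kg, $41,688.36):
Base rate for L-142 is 31%.
Origin Duray qualifies under the Solmark–Duray agreement and L-142 is covered: preferential rate Free applies instead.
Duty = $41,688.36 × 0% = $0.00.
Total = $273,212.41 + $95,614.84 + $0.00 = $368,827.25.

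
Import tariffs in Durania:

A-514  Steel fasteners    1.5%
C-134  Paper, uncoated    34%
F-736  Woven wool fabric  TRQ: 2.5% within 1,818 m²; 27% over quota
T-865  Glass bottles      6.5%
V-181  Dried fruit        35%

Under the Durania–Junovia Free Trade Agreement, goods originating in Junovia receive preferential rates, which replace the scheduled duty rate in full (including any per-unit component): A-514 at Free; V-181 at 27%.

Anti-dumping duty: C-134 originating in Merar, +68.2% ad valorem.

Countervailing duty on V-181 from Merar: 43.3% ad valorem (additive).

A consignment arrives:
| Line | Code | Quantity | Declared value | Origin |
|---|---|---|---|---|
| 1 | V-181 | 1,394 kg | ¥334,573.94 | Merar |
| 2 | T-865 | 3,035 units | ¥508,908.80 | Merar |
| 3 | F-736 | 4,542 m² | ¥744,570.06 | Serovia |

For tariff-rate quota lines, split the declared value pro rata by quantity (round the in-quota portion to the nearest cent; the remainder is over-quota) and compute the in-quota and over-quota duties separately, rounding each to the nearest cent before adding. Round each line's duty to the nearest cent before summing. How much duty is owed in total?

Line 1 (V-181, Merar, 1,394 kg, ¥334,573.94):
Base rate for V-181 is 35%.
V-181 has an FTA preferential rate, but origin Merar is not Junovia; base rate stands.
Additional duty on V-181 from Merar: +43.3%. Applied ad valorem rate: 35% + 43.3% = 78.3%.
Duty = ¥334,573.94 × 78.3% = ¥261,971.40.
Line 2 (T-865, Merar, 3,035 units, ¥508,908.80):
Base rate for T-865 is 6.5%.
Duty = ¥508,908.80 × 6.5% = ¥33,079.07.
Line 3 (F-736, Serovia, 4,542 m², ¥744,570.06):
Code F-736 is under a tariff-rate quota (threshold 1,818 m²). In-quota: 1,818 m² at 2.5%; over-quota: 2,724 m² at 27%.
Pro-rata value split: in-quota = ¥744,570.06 × 1,818/4,542 = ¥298,024.74; over-quota = ¥744,570.06 − ¥298,024.74 = ¥446,545.32.
In-quota duty = ¥298,024.74 × 2.5% = ¥7,450.62. Over-quota duty = ¥446,545.32 × 27% = ¥120,567.24.
Line duty = ¥7,450.62 + ¥120,567.24 = ¥128,017.86.
Total = ¥261,971.40 + ¥33,079.07 + ¥128,017.86 = ¥423,068.33.

¥423,068.33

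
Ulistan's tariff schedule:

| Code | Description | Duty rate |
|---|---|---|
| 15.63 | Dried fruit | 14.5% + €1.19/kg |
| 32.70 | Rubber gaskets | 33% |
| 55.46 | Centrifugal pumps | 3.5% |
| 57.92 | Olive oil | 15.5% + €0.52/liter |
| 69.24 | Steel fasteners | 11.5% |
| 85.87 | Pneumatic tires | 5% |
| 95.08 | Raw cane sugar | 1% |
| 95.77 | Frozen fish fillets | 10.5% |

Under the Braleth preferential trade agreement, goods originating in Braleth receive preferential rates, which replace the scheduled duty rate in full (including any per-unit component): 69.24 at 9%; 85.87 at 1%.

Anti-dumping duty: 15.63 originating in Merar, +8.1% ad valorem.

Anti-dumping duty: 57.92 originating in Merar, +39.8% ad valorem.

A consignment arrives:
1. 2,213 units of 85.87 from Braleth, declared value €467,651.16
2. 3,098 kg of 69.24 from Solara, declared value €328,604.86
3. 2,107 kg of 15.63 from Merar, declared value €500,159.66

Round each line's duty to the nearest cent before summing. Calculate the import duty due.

€158,009.48

Line 1 (85.87, Braleth, 2,213 units, €467,651.16):
Base rate for 85.87 is 5%.
Origin Braleth qualifies under the Ulistan–Braleth agreement and 85.87 is covered: preferential rate 1% applies instead.
Duty = €467,651.16 × 1% = €4,676.51.
Line 2 (69.24, Solara, 3,098 kg, €328,604.86):
Base rate for 69.24 is 11.5%.
69.24 has an FTA preferential rate, but origin Solara is not Braleth; base rate stands.
Duty = €328,604.86 × 11.5% = €37,789.56.
Line 3 (15.63, Merar, 2,107 kg, €500,159.66):
Base rate for 15.63 is 14.5% + €1.19/kg.
Additional duty on 15.63 from Merar: +8.1%. Applied ad valorem rate: 14.5% + 8.1% = 22.6%.
Duty = €500,159.66 × 22.6% + 2,107 × €1.19 = €115,543.41.
Total = €4,676.51 + €37,789.56 + €115,543.41 = €158,009.48.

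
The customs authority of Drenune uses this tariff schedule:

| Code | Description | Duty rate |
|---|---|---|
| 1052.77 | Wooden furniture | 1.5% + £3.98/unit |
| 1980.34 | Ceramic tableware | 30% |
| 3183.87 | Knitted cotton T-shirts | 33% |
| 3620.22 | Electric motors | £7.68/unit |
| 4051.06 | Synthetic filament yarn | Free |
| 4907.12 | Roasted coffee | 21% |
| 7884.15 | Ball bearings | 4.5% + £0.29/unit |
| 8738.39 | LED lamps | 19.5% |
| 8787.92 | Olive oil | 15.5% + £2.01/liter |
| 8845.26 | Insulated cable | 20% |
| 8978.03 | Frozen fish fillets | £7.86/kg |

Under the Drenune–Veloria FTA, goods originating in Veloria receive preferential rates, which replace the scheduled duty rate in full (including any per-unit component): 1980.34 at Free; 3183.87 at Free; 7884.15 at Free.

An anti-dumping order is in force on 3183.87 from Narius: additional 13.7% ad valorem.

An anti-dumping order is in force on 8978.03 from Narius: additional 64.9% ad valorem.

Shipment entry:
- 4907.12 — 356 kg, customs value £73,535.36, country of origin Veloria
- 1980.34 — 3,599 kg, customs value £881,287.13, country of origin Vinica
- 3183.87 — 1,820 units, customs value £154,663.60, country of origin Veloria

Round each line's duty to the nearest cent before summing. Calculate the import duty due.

£279,828.57

Line 1 (4907.12, Veloria, 356 kg, £73,535.36):
Base rate for 4907.12 is 21%.
Origin Veloria is the FTA partner but 4907.12 is not on the preference list; base rate stands.
Duty = £73,535.36 × 21% = £15,442.43.
Line 2 (1980.34, Vinica, 3,599 kg, £881,287.13):
Base rate for 1980.34 is 30%.
1980.34 has an FTA preferential rate, but origin Vinica is not Veloria; base rate stands.
Duty = £881,287.13 × 30% = £264,386.14.
Line 3 (3183.87, Veloria, 1,820 units, £154,663.60):
Base rate for 3183.87 is 33%.
Origin Veloria qualifies under the Drenune–Veloria agreement and 3183.87 is covered: preferential rate Free applies instead.
The additional-duty order on 3183.87 targets Narius, not Veloria; it does not apply.
Duty = £154,663.60 × 0% = £0.00.
Total = £15,442.43 + £264,386.14 + £0.00 = £279,828.57.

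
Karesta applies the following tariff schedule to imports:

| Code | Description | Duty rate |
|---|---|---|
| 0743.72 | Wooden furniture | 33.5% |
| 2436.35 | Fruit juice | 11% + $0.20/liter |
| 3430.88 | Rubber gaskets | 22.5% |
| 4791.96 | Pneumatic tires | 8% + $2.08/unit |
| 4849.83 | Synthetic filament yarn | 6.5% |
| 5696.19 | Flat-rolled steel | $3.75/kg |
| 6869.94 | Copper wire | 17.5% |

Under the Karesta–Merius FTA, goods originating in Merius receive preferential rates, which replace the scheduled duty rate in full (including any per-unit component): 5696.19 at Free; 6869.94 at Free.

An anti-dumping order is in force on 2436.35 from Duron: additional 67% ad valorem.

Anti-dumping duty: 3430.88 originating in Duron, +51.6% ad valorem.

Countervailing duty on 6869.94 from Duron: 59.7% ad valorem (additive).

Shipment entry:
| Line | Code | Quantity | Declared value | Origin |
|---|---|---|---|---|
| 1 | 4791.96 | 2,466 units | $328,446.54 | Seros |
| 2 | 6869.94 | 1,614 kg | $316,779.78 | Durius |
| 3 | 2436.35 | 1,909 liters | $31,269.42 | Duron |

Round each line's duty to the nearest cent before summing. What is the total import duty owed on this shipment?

Line 1 (4791.96, Seros, 2,466 units, $328,446.54):
Base rate for 4791.96 is 8% + $2.08/unit.
Duty = $328,446.54 × 8% + 2,466 × $2.08 = $31,405.00.
Line 2 (6869.94, Durius, 1,614 kg, $316,779.78):
Base rate for 6869.94 is 17.5%.
6869.94 has an FTA preferential rate, but origin Durius is not Merius; base rate stands.
The additional-duty order on 6869.94 targets Duron, not Durius; it does not apply.
Duty = $316,779.78 × 17.5% = $55,436.46.
Line 3 (2436.35, Duron, 1,909 liters, $31,269.42):
Base rate for 2436.35 is 11% + $0.20/liter.
Additional duty on 2436.35 from Duron: +67%. Applied ad valorem rate: 11% + 67% = 78%.
Duty = $31,269.42 × 78% + 1,909 × $0.20 = $24,771.95.
Total = $31,405.00 + $55,436.46 + $24,771.95 = $111,613.41.

$111,613.41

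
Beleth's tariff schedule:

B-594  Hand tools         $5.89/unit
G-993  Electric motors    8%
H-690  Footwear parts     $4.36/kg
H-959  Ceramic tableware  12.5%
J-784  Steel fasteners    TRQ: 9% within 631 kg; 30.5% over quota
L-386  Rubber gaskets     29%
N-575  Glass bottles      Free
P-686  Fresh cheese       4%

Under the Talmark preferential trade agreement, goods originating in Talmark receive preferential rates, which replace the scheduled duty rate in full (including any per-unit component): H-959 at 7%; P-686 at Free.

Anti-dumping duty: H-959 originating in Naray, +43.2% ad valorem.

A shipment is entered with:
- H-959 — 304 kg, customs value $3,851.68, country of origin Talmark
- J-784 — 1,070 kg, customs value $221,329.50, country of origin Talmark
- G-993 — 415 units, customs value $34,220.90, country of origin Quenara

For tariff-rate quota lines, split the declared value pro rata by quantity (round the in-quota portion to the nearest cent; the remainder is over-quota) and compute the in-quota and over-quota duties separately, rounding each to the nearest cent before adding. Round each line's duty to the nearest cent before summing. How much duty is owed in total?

Line 1 (H-959, Talmark, 304 kg, $3,851.68):
Base rate for H-959 is 12.5%.
Origin Talmark qualifies under the Beleth–Talmark agreement and H-959 is covered: preferential rate 7% applies instead.
The additional-duty order on H-959 targets Naray, not Talmark; it does not apply.
Duty = $3,851.68 × 7% = $269.62.
Line 2 (J-784, Talmark, 1,070 kg, $221,329.50):
Code J-784 is under a tariff-rate quota (threshold 631 kg). In-quota: 631 kg at 9%; over-quota: 439 kg at 30.5%.
Pro-rata value split: in-quota = $221,329.50 × 631/1,070 = $130,522.35; over-quota = $221,329.50 − $130,522.35 = $90,807.15.
In-quota duty = $130,522.35 × 9% = $11,747.01. Over-quota duty = $90,807.15 × 30.5% = $27,696.18.
Line duty = $11,747.01 + $27,696.18 = $39,443.19.
Line 3 (G-993, Quenara, 415 units, $34,220.90):
Base rate for G-993 is 8%.
Duty = $34,220.90 × 8% = $2,737.67.
Total = $269.62 + $39,443.19 + $2,737.67 = $42,450.48.

$42,450.48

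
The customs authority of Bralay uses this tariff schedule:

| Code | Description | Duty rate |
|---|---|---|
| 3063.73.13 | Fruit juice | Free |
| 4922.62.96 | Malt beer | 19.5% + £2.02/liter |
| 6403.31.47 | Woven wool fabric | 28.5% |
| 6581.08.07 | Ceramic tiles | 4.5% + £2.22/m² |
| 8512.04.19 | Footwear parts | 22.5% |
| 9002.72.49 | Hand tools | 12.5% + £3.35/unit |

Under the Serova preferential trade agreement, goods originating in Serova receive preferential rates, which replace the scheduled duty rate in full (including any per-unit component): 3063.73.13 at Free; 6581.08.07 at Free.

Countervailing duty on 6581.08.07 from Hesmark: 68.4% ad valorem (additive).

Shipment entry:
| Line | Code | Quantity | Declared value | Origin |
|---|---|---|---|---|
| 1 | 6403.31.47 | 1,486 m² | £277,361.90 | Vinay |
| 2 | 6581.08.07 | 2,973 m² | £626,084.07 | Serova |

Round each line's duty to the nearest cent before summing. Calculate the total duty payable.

£79,048.14

Line 1 (6403.31.47, Vinay, 1,486 m², £277,361.90):
Base rate for 6403.31.47 is 28.5%.
Duty = £277,361.90 × 28.5% = £79,048.14.
Line 2 (6581.08.07, Serova, 2,973 m², £626,084.07):
Base rate for 6581.08.07 is 4.5% + £2.22/m².
Origin Serova qualifies under the Bralay–Serova agreement and 6581.08.07 is covered: preferential rate Free applies instead.
The additional-duty order on 6581.08.07 targets Hesmark, not Serova; it does not apply.
Duty = £626,084.07 × 0% = £0.00.
Total = £79,048.14 + £0.00 = £79,048.14.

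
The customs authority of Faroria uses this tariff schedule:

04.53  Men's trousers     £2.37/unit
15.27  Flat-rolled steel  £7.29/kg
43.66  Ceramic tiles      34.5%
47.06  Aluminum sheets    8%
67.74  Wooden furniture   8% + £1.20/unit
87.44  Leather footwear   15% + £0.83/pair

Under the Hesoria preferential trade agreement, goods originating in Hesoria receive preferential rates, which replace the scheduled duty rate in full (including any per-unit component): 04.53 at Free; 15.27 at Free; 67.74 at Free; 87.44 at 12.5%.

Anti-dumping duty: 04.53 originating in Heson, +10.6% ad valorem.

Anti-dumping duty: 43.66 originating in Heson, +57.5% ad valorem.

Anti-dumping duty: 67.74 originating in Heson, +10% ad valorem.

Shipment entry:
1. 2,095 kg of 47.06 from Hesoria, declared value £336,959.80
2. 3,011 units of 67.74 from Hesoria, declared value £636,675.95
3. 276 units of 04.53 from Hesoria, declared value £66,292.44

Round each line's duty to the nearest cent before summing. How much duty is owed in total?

£26,956.78

Line 1 (47.06, Hesoria, 2,095 kg, £336,959.80):
Base rate for 47.06 is 8%.
Origin Hesoria is the FTA partner but 47.06 is not on the preference list; base rate stands.
Duty = £336,959.80 × 8% = £26,956.78.
Line 2 (67.74, Hesoria, 3,011 units, £636,675.95):
Base rate for 67.74 is 8% + £1.20/unit.
Origin Hesoria qualifies under the Faroria–Hesoria agreement and 67.74 is covered: preferential rate Free applies instead.
The additional-duty order on 67.74 targets Heson, not Hesoria; it does not apply.
Duty = £636,675.95 × 0% = £0.00.
Line 3 (04.53, Hesoria, 276 units, £66,292.44):
Base rate for 04.53 is £2.37/unit.
Origin Hesoria qualifies under the Faroria–Hesoria agreement and 04.53 is covered: preferential rate Free applies instead.
The additional-duty order on 04.53 targets Heson, not Hesoria; it does not apply.
Duty = £66,292.44 × 0% = £0.00.
Total = £26,956.78 + £0.00 + £0.00 = £26,956.78.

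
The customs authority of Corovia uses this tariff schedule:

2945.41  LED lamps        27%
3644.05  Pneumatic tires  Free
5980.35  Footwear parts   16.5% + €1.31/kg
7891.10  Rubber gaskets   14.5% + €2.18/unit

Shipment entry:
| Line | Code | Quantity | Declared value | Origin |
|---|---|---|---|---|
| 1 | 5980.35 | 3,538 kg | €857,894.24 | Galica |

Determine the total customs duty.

Line 1 (5980.35, Galica, 3,538 kg, €857,894.24):
Base rate for 5980.35 is 16.5% + €1.31/kg.
Duty = €857,894.24 × 16.5% + 3,538 × €1.31 = €146,187.33.

€146,187.33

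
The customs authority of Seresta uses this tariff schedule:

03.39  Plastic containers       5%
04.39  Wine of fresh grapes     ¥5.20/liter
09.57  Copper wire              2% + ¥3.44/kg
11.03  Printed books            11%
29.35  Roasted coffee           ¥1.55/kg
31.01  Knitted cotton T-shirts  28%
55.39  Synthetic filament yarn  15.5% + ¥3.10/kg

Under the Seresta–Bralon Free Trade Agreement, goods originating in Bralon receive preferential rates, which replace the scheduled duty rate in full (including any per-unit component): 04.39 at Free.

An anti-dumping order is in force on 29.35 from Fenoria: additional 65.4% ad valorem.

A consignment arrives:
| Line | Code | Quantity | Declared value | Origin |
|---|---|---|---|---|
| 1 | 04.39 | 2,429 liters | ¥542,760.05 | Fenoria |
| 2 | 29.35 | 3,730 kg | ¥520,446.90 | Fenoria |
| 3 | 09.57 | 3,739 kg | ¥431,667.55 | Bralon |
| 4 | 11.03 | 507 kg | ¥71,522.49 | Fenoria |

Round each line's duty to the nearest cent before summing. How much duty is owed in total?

Line 1 (04.39, Fenoria, 2,429 liters, ¥542,760.05):
Base rate for 04.39 is ¥5.20/liter.
04.39 has an FTA preferential rate, but origin Fenoria is not Bralon; base rate stands.
Duty = 2,429 × ¥5.20 = ¥12,630.80.
Line 2 (29.35, Fenoria, 3,730 kg, ¥520,446.90):
Base rate for 29.35 is ¥1.55/kg.
Additional duty on 29.35 from Fenoria: +65.4% ad valorem. Applied ad valorem rate = 65.4%.
Duty = ¥520,446.90 × 65.4% + 3,730 × ¥1.55 = ¥346,153.77.
Line 3 (09.57, Bralon, 3,739 kg, ¥431,667.55):
Base rate for 09.57 is 2% + ¥3.44/kg.
Origin Bralon is the FTA partner but 09.57 is not on the preference list; base rate stands.
Duty = ¥431,667.55 × 2% + 3,739 × ¥3.44 = ¥21,495.51.
Line 4 (11.03, Fenoria, 507 kg, ¥71,522.49):
Base rate for 11.03 is 11%.
Duty = ¥71,522.49 × 11% = ¥7,867.47.
Total = ¥12,630.80 + ¥346,153.77 + ¥21,495.51 + ¥7,867.47 = ¥388,147.55.

¥388,147.55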